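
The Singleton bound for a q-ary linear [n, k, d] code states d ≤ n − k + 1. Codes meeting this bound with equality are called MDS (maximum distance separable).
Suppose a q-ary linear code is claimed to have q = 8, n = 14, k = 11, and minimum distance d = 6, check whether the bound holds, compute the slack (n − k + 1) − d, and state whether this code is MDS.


Singleton RHS = n − k + 1 = 4, slack = -2, bound violated (no such code; not MDS).

Singleton bound: d ≤ n − k + 1.
Here n = 14, k = 11, so n − k + 1 = 4.
Given d = 6, check d ≤ 4: NO.
Slack = (n − k + 1) − d = -2.
The slack is negative: d = 6 exceeds n − k + 1 = 4 by 2, so the Singleton bound is violated and no linear [14, 11, 6]_8 code can exist. In particular it is not MDS (MDS requires d = n − k + 1 exactly).
Description: the claimed parameters are [14, 11, 6]_8; such a code would be impossible (violates the Singleton bound).


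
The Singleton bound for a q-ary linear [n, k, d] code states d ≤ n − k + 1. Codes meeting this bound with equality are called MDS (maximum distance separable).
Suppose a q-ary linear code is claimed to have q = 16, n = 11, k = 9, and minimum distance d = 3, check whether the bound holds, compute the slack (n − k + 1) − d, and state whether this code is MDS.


Singleton RHS = n − k + 1 = 3, slack = 0, bound satisfied, MDS.

Singleton bound: d ≤ n − k + 1.
Here n = 11, k = 9, so n − k + 1 = 3.
Given d = 3, check d ≤ 3: YES.
Slack = (n − k + 1) − d = 0.
The code is MDS (slack = 0).
Description: the claimed parameters are [11, 9, 3]_16; such a code would be MDS (meets Singleton bound).


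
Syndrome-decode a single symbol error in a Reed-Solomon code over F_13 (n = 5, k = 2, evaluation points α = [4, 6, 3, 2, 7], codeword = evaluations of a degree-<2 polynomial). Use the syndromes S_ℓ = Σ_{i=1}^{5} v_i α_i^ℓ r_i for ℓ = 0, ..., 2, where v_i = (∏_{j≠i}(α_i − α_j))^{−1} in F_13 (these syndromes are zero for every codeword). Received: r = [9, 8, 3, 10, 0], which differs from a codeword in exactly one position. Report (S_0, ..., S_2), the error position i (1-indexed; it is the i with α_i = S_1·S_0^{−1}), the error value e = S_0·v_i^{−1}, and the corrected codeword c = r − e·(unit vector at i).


S = (8, 4, 2), error at position 5, error magnitude e = 12, c = [9, 8, 3, 10, 1].

Step 1: column multipliers v_i = (∏_{j≠i}(α_i − α_j))^{−1} mod 13.
  i = 1 (α = 4): (4−6)(4−3)(4−2)(4−7) = (−2)·1·2·(−3) = 12 ≡ 12, so v_1 = 12^{−1} = 12 (mod 13).
  i = 2 (α = 6): (6−4)(6−3)(6−2)(6−7) = 2·3·4·(−1) = −24 ≡ 2, so v_2 = 2^{−1} = 7 (mod 13).
  i = 3 (α = 3): (3−4)(3−6)(3−2)(3−7) = (−1)·(−3)·1·(−4) = −12 ≡ 1, so v_3 = 1^{−1} = 1 (mod 13).
  i = 4 (α = 2): (2−4)(2−6)(2−3)(2−7) = (−2)·(−4)·(−1)·(−5) = 40 ≡ 1, so v_4 = 1^{−1} = 1 (mod 13).
  i = 5 (α = 7): (7−4)(7−6)(7−3)(7−2) = 3·1·4·5 = 60 ≡ 8, so v_5 = 8^{−1} = 5 (mod 13).
  v = [12, 7, 1, 1, 5].
Step 2: syndromes of r = [9, 8, 3, 10, 0] (all sums mod 13).
  S_0 = Σ v_i r_i = 12·9 + 7·8 + 1·3 + 1·10 + 5·0 = 177 ≡ 8.
  S_1 = Σ v_i α_i r_i = 12·4·9 + 7·6·8 + 1·3·3 + 1·2·10 + 5·7·0 = 797 ≡ 4.
  α_i^2 mod 13 = [3, 10, 9, 4, 10].
  S_2 = Σ v_i α_i^2 r_i = 12·3·9 + 7·10·8 + 1·9·3 + 1·4·10 + 5·10·0 = 951 ≡ 2.
  S = (8, 4, 2) ≠ 0, so r is not a codeword (an error is present).
Step 3: locate the error. For a single error e at position i, S_ℓ = v_i·e·α_i^ℓ, so α_err = S_1/S_0.
  S_0^{−1} = 8^{−1} = 5 (mod 13), so α_err = 4·5 = 20 ≡ 7 = α_5. Error position i = 5.
  Consistency check: S_2/S_1 = 2·10 = 20 ≡ 7 = α_err ✓ (single-error assumption holds).
Step 4: error magnitude e = S_0/v_5 = S_0·∏_{j≠5}(α_5 − α_j) = 8·8 = 64 ≡ 12 (mod 13).
Step 5: correct position 5: c_5 = r_5 − e = 0 − 12 ≡ 1 (mod 13). Hence c = [9, 8, 3, 10, 1].
  Check: interpolating c through the α_i gives m(x) = 11 + 6·x (degree < 2) with m(α_i) = c_i for every i, so c is indeed a codeword.


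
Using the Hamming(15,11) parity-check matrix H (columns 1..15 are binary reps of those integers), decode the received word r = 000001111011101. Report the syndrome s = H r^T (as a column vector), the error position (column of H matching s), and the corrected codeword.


s = (0, 1, 0, 1)^T, error position = 5, corrected codeword c = 000011111011101

Compute s = H r^T mod 2 one row at a time:
  s_1 = 1 + 1 + 0 + 1 + 1 + 1 + 0 + 1 = 6 ≡ 0 (mod 2).
  s_2 = 0 + 0 + 1 + 1 + 1 + 1 + 0 + 1 = 5 ≡ 1 (mod 2).
  s_3 = 0 + 0 + 1 + 1 + 0 + 1 + 0 + 1 = 4 ≡ 0 (mod 2).
  s_4 = 0 + 0 + 0 + 1 + 1 + 1 + 1 + 1 = 5 ≡ 1 (mod 2).
s = (0, 1, 0, 1)^T — this equals column 5 of H (binary 0101), so error is at position 5.
Correct: flip bit 5 of r = 000001111011101 to get c = 000011111011101.


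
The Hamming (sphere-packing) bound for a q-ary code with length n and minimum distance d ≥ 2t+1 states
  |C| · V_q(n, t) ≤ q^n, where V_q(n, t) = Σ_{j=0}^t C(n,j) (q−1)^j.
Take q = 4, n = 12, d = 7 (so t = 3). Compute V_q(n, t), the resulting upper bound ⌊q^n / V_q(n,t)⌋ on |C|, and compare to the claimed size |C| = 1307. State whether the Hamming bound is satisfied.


V_q(n, t) = 6571, q^n = 16777216, Hamming bound = 2553, |C| = 1307 ≤ bound (satisfied).

Step 1: Compute V_q(n, t) = Σ_{j=0}^3 C(n, j) (q−1)^j.
  j = 0: C(12,0)·(3)^0 = 1·1 = 1.
  j = 1: C(12,1)·(3)^1 = 12·3 = 36.
  j = 2: C(12,2)·(3)^2 = 66·9 = 594.
  j = 3: C(12,3)·(3)^3 = 220·27 = 5940.
  V_q(n, t) = 1 + 36 + 594 + 5940 = 6571.
Step 2: q^n = 4^12 = 16777216.
Step 3: Hamming bound ⌊q^n / V_q(n,t)⌋ = ⌊16777216/6571⌋ = 2553.
Step 4: Compare |C| = 1307 to 2553: satisfied.
The claimed |C| lies below the Hamming bound.


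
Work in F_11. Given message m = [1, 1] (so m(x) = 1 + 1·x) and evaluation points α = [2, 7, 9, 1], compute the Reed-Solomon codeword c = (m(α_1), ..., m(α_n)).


c = [3, 8, 10, 2]

Message polynomial: m(x) = 1 + 1·x (mod 11).
For each evaluation point α_i, compute m(α_i) mod 11:
  α_1 = 2: Horner steps 1 → 3, so m(2) = 3.
  α_2 = 7: Horner steps 1 → 8, so m(7) = 8.
  α_3 = 9: Horner steps 1 → 10, so m(9) = 10.
  α_4 = 1: Horner steps 1 → 2, so m(1) = 2.
Codeword c = [3, 8, 10, 2] ∈ F_11^4.


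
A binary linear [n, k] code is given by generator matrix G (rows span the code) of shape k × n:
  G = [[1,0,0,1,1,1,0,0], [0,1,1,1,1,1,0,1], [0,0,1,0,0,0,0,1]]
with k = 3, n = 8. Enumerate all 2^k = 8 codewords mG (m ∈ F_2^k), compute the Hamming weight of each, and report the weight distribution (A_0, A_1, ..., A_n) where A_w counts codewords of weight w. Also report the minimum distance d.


Weight distribution: A_0 = 1, A_2 = 2, A_4 = 3, A_6 = 2. Minimum distance d = 2.

Enumerate all 2^3 = 8 messages m ∈ F_2^3.
For each, compute codeword c = mG in F_2^8, then tally its weight.
  m = 000 → c = 00000000, weight = 0.
  m = 100 → c = 10011100, weight = 4.
  m = 010 → c = 01111101, weight = 6.
  m = 110 → c = 11100001, weight = 4.
  m = 001 → c = 00100001, weight = 2.
  m = 101 → c = 10111101, weight = 6.
  m = 011 → c = 01011100, weight = 4.
  m = 111 → c = 11000000, weight = 2.
Tally weights:
  weight 0: 1 codewords.
  weight 2: 2 codewords.
  weight 4: 3 codewords.
  weight 6: 2 codewords.
Minimum distance d = smallest w > 0 with A_w > 0 = 2.
Sanity: Σ A_w = 8 = 2^3 = 8 ✓.


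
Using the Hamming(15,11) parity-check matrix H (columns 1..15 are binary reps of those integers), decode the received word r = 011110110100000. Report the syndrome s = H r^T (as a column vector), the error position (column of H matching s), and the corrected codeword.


s = (0, 1, 0, 1)^T, error position = 5, corrected codeword c = 011100110100000

Compute s = H r^T mod 2 one row at a time:
  s_1 = 1 + 0 + 1 + 0 + 0 + 0 + 0 + 0 = 2 ≡ 0 (mod 2).
  s_2 = 1 + 1 + 0 + 1 + 0 + 0 + 0 + 0 = 3 ≡ 1 (mod 2).
  s_3 = 1 + 1 + 0 + 1 + 1 + 0 + 0 + 0 = 4 ≡ 0 (mod 2).
  s_4 = 0 + 1 + 1 + 1 + 0 + 0 + 0 + 0 = 3 ≡ 1 (mod 2).
s = (0, 1, 0, 1)^T — this equals column 5 of H (binary 0101), so error is at position 5.
Correct: flip bit 5 of r = 011110110100000 to get c = 011100110100000.


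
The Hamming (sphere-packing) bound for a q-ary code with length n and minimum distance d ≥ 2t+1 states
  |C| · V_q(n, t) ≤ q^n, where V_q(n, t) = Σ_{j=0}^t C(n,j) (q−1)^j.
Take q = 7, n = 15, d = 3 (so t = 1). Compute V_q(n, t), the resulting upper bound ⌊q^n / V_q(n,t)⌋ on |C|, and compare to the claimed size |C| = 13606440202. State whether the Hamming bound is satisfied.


V_q(n, t) = 91, q^n = 4747561509943, Hamming bound = 52171005603, |C| = 13606440202 ≤ bound (satisfied).

Step 1: Compute V_q(n, t) = Σ_{j=0}^1 C(n, j) (q−1)^j.
  j = 0: C(15,0)·(6)^0 = 1·1 = 1.
  j = 1: C(15,1)·(6)^1 = 15·6 = 90.
  V_q(n, t) = 1 + 90 = 91.
Step 2: q^n = 7^15 = 4747561509943.
Step 3: Hamming bound ⌊q^n / V_q(n,t)⌋ = ⌊4747561509943/91⌋ = 52171005603.
Step 4: Compare |C| = 13606440202 to 52171005603: satisfied.
The claimed |C| lies below the Hamming bound.


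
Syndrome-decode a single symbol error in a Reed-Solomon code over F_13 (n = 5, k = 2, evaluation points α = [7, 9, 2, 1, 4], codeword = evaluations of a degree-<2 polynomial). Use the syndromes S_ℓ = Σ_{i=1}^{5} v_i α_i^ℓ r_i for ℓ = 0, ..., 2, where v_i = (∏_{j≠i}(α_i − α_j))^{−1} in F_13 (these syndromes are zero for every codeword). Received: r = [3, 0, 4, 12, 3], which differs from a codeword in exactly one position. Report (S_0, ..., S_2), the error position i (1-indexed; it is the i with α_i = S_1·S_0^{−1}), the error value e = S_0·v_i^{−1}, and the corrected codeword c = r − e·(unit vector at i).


S = (11, 5, 7), error at position 5, error magnitude e = 2, c = [3, 0, 4, 12, 1].

Step 1: column multipliers v_i = (∏_{j≠i}(α_i − α_j))^{−1} mod 13.
  i = 1 (α = 7): (7−9)(7−2)(7−1)(7−4) = (−2)·5·6·3 = −180 ≡ 2, so v_1 = 2^{−1} = 7 (mod 13).
  i = 2 (α = 9): (9−7)(9−2)(9−1)(9−4) = 2·7·8·5 = 560 ≡ 1, so v_2 = 1^{−1} = 1 (mod 13).
  i = 3 (α = 2): (2−7)(2−9)(2−1)(2−4) = (−5)·(−7)·1·(−2) = −70 ≡ 8, so v_3 = 8^{−1} = 5 (mod 13).
  i = 4 (α = 1): (1−7)(1−9)(1−2)(1−4) = (−6)·(−8)·(−1)·(−3) = 144 ≡ 1, so v_4 = 1^{−1} = 1 (mod 13).
  i = 5 (α = 4): (4−7)(4−9)(4−2)(4−1) = (−3)·(−5)·2·3 = 90 ≡ 12, so v_5 = 12^{−1} = 12 (mod 13).
  v = [7, 1, 5, 1, 12].
Step 2: syndromes of r = [3, 0, 4, 12, 3] (all sums mod 13).
  S_0 = Σ v_i r_i = 7·3 + 1·0 + 5·4 + 1·12 + 12·3 = 89 ≡ 11.
  S_1 = Σ v_i α_i r_i = 7·7·3 + 1·9·0 + 5·2·4 + 1·1·12 + 12·4·3 = 343 ≡ 5.
  α_i^2 mod 13 = [10, 3, 4, 1, 3].
  S_2 = Σ v_i α_i^2 r_i = 7·10·3 + 1·3·0 + 5·4·4 + 1·1·12 + 12·3·3 = 410 ≡ 7.
  S = (11, 5, 7) ≠ 0, so r is not a codeword (an error is present).
Step 3: locate the error. For a single error e at position i, S_ℓ = v_i·e·α_i^ℓ, so α_err = S_1/S_0.
  S_0^{−1} = 11^{−1} = 6 (mod 13), so α_err = 5·6 = 30 ≡ 4 = α_5. Error position i = 5.
  Consistency check: S_2/S_1 = 7·8 = 56 ≡ 4 = α_err ✓ (single-error assumption holds).
Step 4: error magnitude e = S_0/v_5 = S_0·∏_{j≠5}(α_5 − α_j) = 11·12 = 132 ≡ 2 (mod 13).
Step 5: correct position 5: c_5 = r_5 − e = 3 − 2 ≡ 1 (mod 13). Hence c = [3, 0, 4, 12, 1].
  Check: interpolating c through the α_i gives m(x) = 7 + 5·x (degree < 2) with m(α_i) = c_i for every i, so c is indeed a codeword.


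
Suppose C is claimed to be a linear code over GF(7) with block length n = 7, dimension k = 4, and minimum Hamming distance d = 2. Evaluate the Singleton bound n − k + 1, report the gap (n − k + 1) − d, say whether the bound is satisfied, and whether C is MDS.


Singleton RHS = n − k + 1 = 4, slack = 2, bound satisfied, not MDS.

Singleton bound: d ≤ n − k + 1.
Here n = 7, k = 4, so n − k + 1 = 4.
Given d = 2, check d ≤ 4: YES.
Slack = (n − k + 1) − d = 2.
The code is NOT MDS (slack = 2 > 0).
Description: the claimed parameters are [7, 4, 2]_7; such a code would be non-MDS.


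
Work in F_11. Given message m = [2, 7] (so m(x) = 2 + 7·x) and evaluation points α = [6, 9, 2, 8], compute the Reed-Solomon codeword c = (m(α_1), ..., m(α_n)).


c = [0, 10, 5, 3]

Message polynomial: m(x) = 2 + 7·x (mod 11).
For each evaluation point α_i, compute m(α_i) mod 11:
  α_1 = 6: Horner steps 7 → 0, so m(6) = 0.
  α_2 = 9: Horner steps 7 → 10, so m(9) = 10.
  α_3 = 2: Horner steps 7 → 5, so m(2) = 5.
  α_4 = 8: Horner steps 7 → 3, so m(8) = 3.
Codeword c = [0, 10, 5, 3] ∈ F_11^4.


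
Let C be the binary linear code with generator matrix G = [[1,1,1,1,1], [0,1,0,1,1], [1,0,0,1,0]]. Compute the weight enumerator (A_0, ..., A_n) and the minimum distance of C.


Weight distribution: A_0 = 1, A_2 = 3, A_3 = 3, A_5 = 1. Minimum distance d = 2.

Enumerate all 2^3 = 8 messages m ∈ F_2^3.
For each, compute codeword c = mG in F_2^5, then tally its weight.
  m = 000 → c = 00000, weight = 0.
  m = 100 → c = 11111, weight = 5.
  m = 010 → c = 01011, weight = 3.
  m = 110 → c = 10100, weight = 2.
  m = 001 → c = 10010, weight = 2.
  m = 101 → c = 01101, weight = 3.
  m = 011 → c = 11001, weight = 3.
  m = 111 → c = 00110, weight = 2.
Tally weights:
  weight 0: 1 codewords.
  weight 2: 3 codewords.
  weight 3: 3 codewords.
  weight 5: 1 codewords.
Minimum distance d = smallest w > 0 with A_w > 0 = 2.
Sanity: Σ A_w = 8 = 2^3 = 8 ✓.


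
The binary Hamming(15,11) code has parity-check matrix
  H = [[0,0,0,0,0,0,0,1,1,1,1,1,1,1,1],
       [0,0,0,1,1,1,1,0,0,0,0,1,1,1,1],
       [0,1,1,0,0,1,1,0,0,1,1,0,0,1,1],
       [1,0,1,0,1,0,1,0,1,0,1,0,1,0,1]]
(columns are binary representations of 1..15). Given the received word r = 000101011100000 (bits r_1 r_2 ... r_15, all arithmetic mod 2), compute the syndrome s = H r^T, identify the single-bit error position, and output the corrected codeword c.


s = (1, 0, 0, 1)^T, error position = 9, corrected codeword c = 000101010100000

Compute s = H r^T mod 2 one row at a time:
  s_1 = 1 + 1 + 1 + 0 + 0 + 0 + 0 + 0 = 3 ≡ 1 (mod 2).
  s_2 = 1 + 0 + 1 + 0 + 0 + 0 + 0 + 0 = 2 ≡ 0 (mod 2).
  s_3 = 0 + 0 + 1 + 0 + 1 + 0 + 0 + 0 = 2 ≡ 0 (mod 2).
  s_4 = 0 + 0 + 0 + 0 + 1 + 0 + 0 + 0 = 1 ≡ 1 (mod 2).
s = (1, 0, 0, 1)^T — this equals column 9 of H (binary 1001), so error is at position 9.
Correct: flip bit 9 of r = 000101011100000 to get c = 000101010100000.


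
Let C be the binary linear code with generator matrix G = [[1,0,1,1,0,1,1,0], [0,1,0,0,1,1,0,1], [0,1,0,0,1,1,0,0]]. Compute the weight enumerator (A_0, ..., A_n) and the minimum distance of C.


Weight distribution: A_0 = 1, A_1 = 1, A_3 = 1, A_4 = 1, A_5 = 1, A_6 = 2, A_7 = 1. Minimum distance d = 1.

Enumerate all 2^3 = 8 messages m ∈ F_2^3.
For each, compute codeword c = mG in F_2^8, then tally its weight.
  m = 000 → c = 00000000, weight = 0.
  m = 100 → c = 10110110, weight = 5.
  m = 010 → c = 01001101, weight = 4.
  m = 110 → c = 11111011, weight = 7.
  m = 001 → c = 01001100, weight = 3.
  m = 101 → c = 11111010, weight = 6.
  m = 011 → c = 00000001, weight = 1.
  m = 111 → c = 10110111, weight = 6.
Tally weights:
  weight 0: 1 codewords.
  weight 1: 1 codewords.
  weight 3: 1 codewords.
  weight 4: 1 codewords.
  weight 5: 1 codewords.
  weight 6: 2 codewords.
  weight 7: 1 codewords.
Minimum distance d = smallest w > 0 with A_w > 0 = 1.
Sanity: Σ A_w = 8 = 2^3 = 8 ✓.


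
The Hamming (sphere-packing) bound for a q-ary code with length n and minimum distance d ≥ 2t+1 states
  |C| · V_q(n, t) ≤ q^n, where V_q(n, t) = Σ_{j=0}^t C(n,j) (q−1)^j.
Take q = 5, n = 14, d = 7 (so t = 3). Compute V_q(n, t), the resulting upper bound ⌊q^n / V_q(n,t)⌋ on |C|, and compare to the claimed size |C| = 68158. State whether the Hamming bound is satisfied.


V_q(n, t) = 24809, q^n = 6103515625, Hamming bound = 246020, |C| = 68158 ≤ bound (satisfied).

Step 1: Compute V_q(n, t) = Σ_{j=0}^3 C(n, j) (q−1)^j.
  j = 0: C(14,0)·(4)^0 = 1·1 = 1.
  j = 1: C(14,1)·(4)^1 = 14·4 = 56.
  j = 2: C(14,2)·(4)^2 = 91·16 = 1456.
  j = 3: C(14,3)·(4)^3 = 364·64 = 23296.
  V_q(n, t) = 1 + 56 + 1456 + 23296 = 24809.
Step 2: q^n = 5^14 = 6103515625.
Step 3: Hamming bound ⌊q^n / V_q(n,t)⌋ = ⌊6103515625/24809⌋ = 246020.
Step 4: Compare |C| = 68158 to 246020: satisfied.
The claimed |C| lies below the Hamming bound.


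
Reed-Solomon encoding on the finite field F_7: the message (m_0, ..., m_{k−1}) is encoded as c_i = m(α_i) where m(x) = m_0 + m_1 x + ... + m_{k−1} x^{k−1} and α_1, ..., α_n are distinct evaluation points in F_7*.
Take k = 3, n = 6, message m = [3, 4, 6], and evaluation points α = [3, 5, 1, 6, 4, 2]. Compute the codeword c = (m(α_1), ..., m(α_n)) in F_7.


c = [6, 5, 6, 5, 3, 0]

Message polynomial: m(x) = 3 + 4·x + 6·x^2 (mod 7).
For each evaluation point α_i, compute m(α_i) mod 7:
  α_1 = 3: Horner steps 6 → 1 → 6, so m(3) = 6.
  α_2 = 5: Horner steps 6 → 6 → 5, so m(5) = 5.
  α_3 = 1: Horner steps 6 → 3 → 6, so m(1) = 6.
  α_4 = 6: Horner steps 6 → 5 → 5, so m(6) = 5.
  α_5 = 4: Horner steps 6 → 0 → 3, so m(4) = 3.
  α_6 = 2: Horner steps 6 → 2 → 0, so m(2) = 0.
Codeword c = [6, 5, 6, 5, 3, 0] ∈ F_7^6.


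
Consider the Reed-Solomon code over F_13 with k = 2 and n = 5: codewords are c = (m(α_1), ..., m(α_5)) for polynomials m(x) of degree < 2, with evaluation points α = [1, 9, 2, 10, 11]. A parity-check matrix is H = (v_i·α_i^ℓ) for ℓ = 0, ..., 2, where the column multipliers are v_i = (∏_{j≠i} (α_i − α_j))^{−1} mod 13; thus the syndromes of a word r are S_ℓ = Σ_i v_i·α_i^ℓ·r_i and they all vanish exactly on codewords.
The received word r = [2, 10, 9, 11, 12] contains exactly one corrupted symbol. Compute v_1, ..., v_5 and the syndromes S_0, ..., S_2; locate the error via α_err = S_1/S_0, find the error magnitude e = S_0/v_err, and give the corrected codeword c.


S = (2, 4, 8), error at position 3, error magnitude e = 6, c = [2, 10, 3, 11, 12].

Step 1: column multipliers v_i = (∏_{j≠i}(α_i − α_j))^{−1} mod 13.
  i = 1 (α = 1): (1−9)(1−2)(1−10)(1−11) = (−8)·(−1)·(−9)·(−10) = 720 ≡ 5, so v_1 = 5^{−1} = 8 (mod 13).
  i = 2 (α = 9): (9−1)(9−2)(9−10)(9−11) = 8·7·(−1)·(−2) = 112 ≡ 8, so v_2 = 8^{−1} = 5 (mod 13).
  i = 3 (α = 2): (2−1)(2−9)(2−10)(2−11) = 1·(−7)·(−8)·(−9) = −504 ≡ 3, so v_3 = 3^{−1} = 9 (mod 13).
  i = 4 (α = 10): (10−1)(10−9)(10−2)(10−11) = 9·1·8·(−1) = −72 ≡ 6, so v_4 = 6^{−1} = 11 (mod 13).
  i = 5 (α = 11): (11−1)(11−9)(11−2)(11−10) = 10·2·9·1 = 180 ≡ 11, so v_5 = 11^{−1} = 6 (mod 13).
  v = [8, 5, 9, 11, 6].
Step 2: syndromes of r = [2, 10, 9, 11, 12] (all sums mod 13).
  S_0 = Σ v_i r_i = 8·2 + 5·10 + 9·9 + 11·11 + 6·12 = 340 ≡ 2.
  S_1 = Σ v_i α_i r_i = 8·1·2 + 5·9·10 + 9·2·9 + 11·10·11 + 6·11·12 = 2630 ≡ 4.
  α_i^2 mod 13 = [1, 3, 4, 9, 4].
  S_2 = Σ v_i α_i^2 r_i = 8·1·2 + 5·3·10 + 9·4·9 + 11·9·11 + 6·4·12 = 1867 ≡ 8.
  S = (2, 4, 8) ≠ 0, so r is not a codeword (an error is present).
Step 3: locate the error. For a single error e at position i, S_ℓ = v_i·e·α_i^ℓ, so α_err = S_1/S_0.
  S_0^{−1} = 2^{−1} = 7 (mod 13), so α_err = 4·7 = 28 ≡ 2 = α_3. Error position i = 3.
  Consistency check: S_2/S_1 = 8·10 = 80 ≡ 2 = α_err ✓ (single-error assumption holds).
Step 4: error magnitude e = S_0/v_3 = S_0·∏_{j≠3}(α_3 − α_j) = 2·3 = 6 ≡ 6 (mod 13).
Step 5: correct position 3: c_3 = r_3 − e = 9 − 6 ≡ 3 (mod 13). Hence c = [2, 10, 3, 11, 12].
  Check: interpolating c through the α_i gives m(x) = 1 + 1·x (degree < 2) with m(α_i) = c_i for every i, so c is indeed a codeword.


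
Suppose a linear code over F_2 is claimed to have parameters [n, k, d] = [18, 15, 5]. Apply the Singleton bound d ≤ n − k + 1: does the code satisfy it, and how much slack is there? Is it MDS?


Singleton RHS = n − k + 1 = 4, slack = -1, bound violated (no such code; not MDS).

Singleton bound: d ≤ n − k + 1.
Here n = 18, k = 15, so n − k + 1 = 4.
Given d = 5, check d ≤ 4: NO.
Slack = (n − k + 1) − d = -1.
The slack is negative: d = 5 exceeds n − k + 1 = 4 by 1, so the Singleton bound is violated and no linear [18, 15, 5]_2 code can exist. In particular it is not MDS (MDS requires d = n − k + 1 exactly).
Description: the claimed parameters are [18, 15, 5]_2; such a code would be impossible (violates the Singleton bound).


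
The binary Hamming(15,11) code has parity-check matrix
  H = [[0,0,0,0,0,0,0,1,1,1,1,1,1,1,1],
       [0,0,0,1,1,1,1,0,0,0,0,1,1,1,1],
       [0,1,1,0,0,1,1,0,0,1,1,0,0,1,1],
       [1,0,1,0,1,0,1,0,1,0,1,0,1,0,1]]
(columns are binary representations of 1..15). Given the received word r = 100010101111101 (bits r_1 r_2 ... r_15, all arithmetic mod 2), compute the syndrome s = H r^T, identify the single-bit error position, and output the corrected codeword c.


s = (0, 1, 0, 1)^T, error position = 5, corrected codeword c = 100000101111101

Compute s = H r^T mod 2 one row at a time:
  s_1 = 0 + 1 + 1 + 1 + 1 + 1 + 0 + 1 = 6 ≡ 0 (mod 2).
  s_2 = 0 + 1 + 0 + 1 + 1 + 1 + 0 + 1 = 5 ≡ 1 (mod 2).
  s_3 = 0 + 0 + 0 + 1 + 1 + 1 + 0 + 1 = 4 ≡ 0 (mod 2).
  s_4 = 1 + 0 + 1 + 1 + 1 + 1 + 1 + 1 = 7 ≡ 1 (mod 2).
s = (0, 1, 0, 1)^T — this equals column 5 of H (binary 0101), so error is at position 5.
Correct: flip bit 5 of r = 100010101111101 to get c = 100000101111101.


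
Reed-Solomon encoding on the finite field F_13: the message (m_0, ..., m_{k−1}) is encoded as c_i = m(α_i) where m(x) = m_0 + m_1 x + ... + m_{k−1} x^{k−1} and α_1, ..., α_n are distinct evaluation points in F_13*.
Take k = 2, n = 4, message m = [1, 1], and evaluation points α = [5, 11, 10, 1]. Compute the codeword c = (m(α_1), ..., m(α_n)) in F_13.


c = [6, 12, 11, 2]

Message polynomial: m(x) = 1 + 1·x (mod 13).
For each evaluation point α_i, compute m(α_i) mod 13:
  α_1 = 5: Horner steps 1 → 6, so m(5) = 6.
  α_2 = 11: Horner steps 1 → 12, so m(11) = 12.
  α_3 = 10: Horner steps 1 → 11, so m(10) = 11.
  α_4 = 1: Horner steps 1 → 2, so m(1) = 2.
Codeword c = [6, 12, 11, 2] ∈ F_13^4.


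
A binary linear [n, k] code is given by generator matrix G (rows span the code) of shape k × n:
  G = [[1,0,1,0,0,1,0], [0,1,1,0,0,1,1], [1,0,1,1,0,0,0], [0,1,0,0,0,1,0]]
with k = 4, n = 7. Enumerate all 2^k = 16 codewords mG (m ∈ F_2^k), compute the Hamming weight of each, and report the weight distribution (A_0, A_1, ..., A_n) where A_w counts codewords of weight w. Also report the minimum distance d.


Weight distribution: A_0 = 1, A_2 = 4, A_3 = 6, A_4 = 3, A_5 = 2. Minimum distance d = 2.

Enumerate all 2^4 = 16 messages m ∈ F_2^4.
For each, compute codeword c = mG in F_2^7, then tally its weight.
  m = 0000 → c = 0000000, weight = 0.
  m = 1000 → c = 1010010, weight = 3.
  m = 0100 → c = 0110011, weight = 4.
  m = 1100 → c = 1100001, weight = 3.
  m = 0010 → c = 1011000, weight = 3.
  m = 1010 → c = 0001010, weight = 2.
  m = 0110 → c = 1101011, weight = 5.
  m = 1110 → c = 0111001, weight = 4.
  m = 0001 → c = 0100010, weight = 2.
  m = 1001 → c = 1110000, weight = 3.
  m = 0101 → c = 0010001, weight = 2.
  m = 1101 → c = 1000011, weight = 3.
  m = 0011 → c = 1111010, weight = 5.
  m = 1011 → c = 0101000, weight = 2.
  m = 0111 → c = 1001001, weight = 3.
  m = 1111 → c = 0011011, weight = 4.
Tally weights:
  weight 0: 1 codewords.
  weight 2: 4 codewords.
  weight 3: 6 codewords.
  weight 4: 3 codewords.
  weight 5: 2 codewords.
Minimum distance d = smallest w > 0 with A_w > 0 = 2.
Sanity: Σ A_w = 16 = 2^4 = 16 ✓.


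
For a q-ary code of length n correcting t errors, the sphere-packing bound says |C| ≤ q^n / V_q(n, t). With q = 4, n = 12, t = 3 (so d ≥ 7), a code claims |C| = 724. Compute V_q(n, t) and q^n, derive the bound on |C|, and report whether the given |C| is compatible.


V_q(n, t) = 6571, q^n = 16777216, Hamming bound = 2553, |C| = 724 ≤ bound (satisfied).

Step 1: Compute V_q(n, t) = Σ_{j=0}^3 C(n, j) (q−1)^j.
  j = 0: C(12,0)·(3)^0 = 1·1 = 1.
  j = 1: C(12,1)·(3)^1 = 12·3 = 36.
  j = 2: C(12,2)·(3)^2 = 66·9 = 594.
  j = 3: C(12,3)·(3)^3 = 220·27 = 5940.
  V_q(n, t) = 1 + 36 + 594 + 5940 = 6571.
Step 2: q^n = 4^12 = 16777216.
Step 3: Hamming bound ⌊q^n / V_q(n,t)⌋ = ⌊16777216/6571⌋ = 2553.
Step 4: Compare |C| = 724 to 2553: satisfied.
The claimed |C| lies below the Hamming bound.


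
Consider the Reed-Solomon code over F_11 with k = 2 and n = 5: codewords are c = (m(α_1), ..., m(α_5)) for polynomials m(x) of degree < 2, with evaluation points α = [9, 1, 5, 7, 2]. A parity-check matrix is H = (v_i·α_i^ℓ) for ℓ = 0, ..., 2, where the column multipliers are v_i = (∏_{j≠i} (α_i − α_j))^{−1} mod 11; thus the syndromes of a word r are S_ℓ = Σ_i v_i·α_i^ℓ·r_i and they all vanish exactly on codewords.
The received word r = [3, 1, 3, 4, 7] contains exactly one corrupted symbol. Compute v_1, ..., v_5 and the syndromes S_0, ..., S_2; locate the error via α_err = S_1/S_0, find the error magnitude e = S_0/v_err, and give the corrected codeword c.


S = (8, 6, 10), error at position 1, error magnitude e = 9, c = [5, 1, 3, 4, 7].

Step 1: column multipliers v_i = (∏_{j≠i}(α_i − α_j))^{−1} mod 11.
  i = 1 (α = 9): (9−1)(9−5)(9−7)(9−2) = 8·4·2·7 = 448 ≡ 8, so v_1 = 8^{−1} = 7 (mod 11).
  i = 2 (α = 1): (1−9)(1−5)(1−7)(1−2) = (−8)·(−4)·(−6)·(−1) = 192 ≡ 5, so v_2 = 5^{−1} = 9 (mod 11).
  i = 3 (α = 5): (5−9)(5−1)(5−7)(5−2) = (−4)·4·(−2)·3 = 96 ≡ 8, so v_3 = 8^{−1} = 7 (mod 11).
  i = 4 (α = 7): (7−9)(7−1)(7−5)(7−2) = (−2)·6·2·5 = −120 ≡ 1, so v_4 = 1^{−1} = 1 (mod 11).
  i = 5 (α = 2): (2−9)(2−1)(2−5)(2−7) = (−7)·1·(−3)·(−5) = −105 ≡ 5, so v_5 = 5^{−1} = 9 (mod 11).
  v = [7, 9, 7, 1, 9].
Step 2: syndromes of r = [3, 1, 3, 4, 7] (all sums mod 11).
  S_0 = Σ v_i r_i = 7·3 + 9·1 + 7·3 + 1·4 + 9·7 = 118 ≡ 8.
  S_1 = Σ v_i α_i r_i = 7·9·3 + 9·1·1 + 7·5·3 + 1·7·4 + 9·2·7 = 457 ≡ 6.
  α_i^2 mod 11 = [4, 1, 3, 5, 4].
  S_2 = Σ v_i α_i^2 r_i = 7·4·3 + 9·1·1 + 7·3·3 + 1·5·4 + 9·4·7 = 428 ≡ 10.
  S = (8, 6, 10) ≠ 0, so r is not a codeword (an error is present).
Step 3: locate the error. For a single error e at position i, S_ℓ = v_i·e·α_i^ℓ, so α_err = S_1/S_0.
  S_0^{−1} = 8^{−1} = 7 (mod 11), so α_err = 6·7 = 42 ≡ 9 = α_1. Error position i = 1.
  Consistency check: S_2/S_1 = 10·2 = 20 ≡ 9 = α_err ✓ (single-error assumption holds).
Step 4: error magnitude e = S_0/v_1 = S_0·∏_{j≠1}(α_1 − α_j) = 8·8 = 64 ≡ 9 (mod 11).
Step 5: correct position 1: c_1 = r_1 − e = 3 − 9 ≡ 5 (mod 11). Hence c = [5, 1, 3, 4, 7].
  Check: interpolating c through the α_i gives m(x) = 6 + 6·x (degree < 2) with m(α_i) = c_i for every i, so c is indeed a codeword.


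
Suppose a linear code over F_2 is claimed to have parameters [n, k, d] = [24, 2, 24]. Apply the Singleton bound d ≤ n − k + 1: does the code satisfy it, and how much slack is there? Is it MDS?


Singleton RHS = n − k + 1 = 23, slack = -1, bound violated (no such code; not MDS).

Singleton bound: d ≤ n − k + 1.
Here n = 24, k = 2, so n − k + 1 = 23.
Given d = 24, check d ≤ 23: NO.
Slack = (n − k + 1) − d = -1.
The slack is negative: d = 24 exceeds n − k + 1 = 23 by 1, so the Singleton bound is violated and no linear [24, 2, 24]_2 code can exist. In particular it is not MDS (MDS requires d = n − k + 1 exactly).
Description: the claimed parameters are [24, 2, 24]_2; such a code would be impossible (violates the Singleton bound).


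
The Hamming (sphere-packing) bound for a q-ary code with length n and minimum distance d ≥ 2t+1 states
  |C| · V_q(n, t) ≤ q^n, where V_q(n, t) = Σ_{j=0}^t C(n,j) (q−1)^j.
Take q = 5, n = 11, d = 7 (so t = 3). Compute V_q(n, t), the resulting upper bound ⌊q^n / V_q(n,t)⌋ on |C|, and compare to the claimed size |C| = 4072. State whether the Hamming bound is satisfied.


V_q(n, t) = 11485, q^n = 48828125, Hamming bound = 4251, |C| = 4072 ≤ bound (satisfied).

Step 1: Compute V_q(n, t) = Σ_{j=0}^3 C(n, j) (q−1)^j.
  j = 0: C(11,0)·(4)^0 = 1·1 = 1.
  j = 1: C(11,1)·(4)^1 = 11·4 = 44.
  j = 2: C(11,2)·(4)^2 = 55·16 = 880.
  j = 3: C(11,3)·(4)^3 = 165·64 = 10560.
  V_q(n, t) = 1 + 44 + 880 + 10560 = 11485.
Step 2: q^n = 5^11 = 48828125.
Step 3: Hamming bound ⌊q^n / V_q(n,t)⌋ = ⌊48828125/11485⌋ = 4251.
Step 4: Compare |C| = 4072 to 4251: satisfied.
The claimed |C| lies below the Hamming bound.


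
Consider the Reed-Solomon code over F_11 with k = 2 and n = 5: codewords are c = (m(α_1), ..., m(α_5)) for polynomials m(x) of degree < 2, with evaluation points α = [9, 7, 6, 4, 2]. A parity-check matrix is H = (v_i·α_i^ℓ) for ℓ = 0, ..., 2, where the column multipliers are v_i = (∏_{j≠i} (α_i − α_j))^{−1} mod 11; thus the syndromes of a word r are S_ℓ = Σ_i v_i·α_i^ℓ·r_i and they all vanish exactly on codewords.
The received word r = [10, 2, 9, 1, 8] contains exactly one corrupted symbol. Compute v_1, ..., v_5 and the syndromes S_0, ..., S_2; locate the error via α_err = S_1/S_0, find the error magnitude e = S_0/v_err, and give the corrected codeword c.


S = (3, 6, 1), error at position 5, error magnitude e = 4, c = [10, 2, 9, 1, 4].

Step 1: column multipliers v_i = (∏_{j≠i}(α_i − α_j))^{−1} mod 11.
  i = 1 (α = 9): (9−7)(9−6)(9−4)(9−2) = 2·3·5·7 = 210 ≡ 1, so v_1 = 1^{−1} = 1 (mod 11).
  i = 2 (α = 7): (7−9)(7−6)(7−4)(7−2) = (−2)·1·3·5 = −30 ≡ 3, so v_2 = 3^{−1} = 4 (mod 11).
  i = 3 (α = 6): (6−9)(6−7)(6−4)(6−2) = (−3)·(−1)·2·4 = 24 ≡ 2, so v_3 = 2^{−1} = 6 (mod 11).
  i = 4 (α = 4): (4−9)(4−7)(4−6)(4−2) = (−5)·(−3)·(−2)·2 = −60 ≡ 6, so v_4 = 6^{−1} = 2 (mod 11).
  i = 5 (α = 2): (2−9)(2−7)(2−6)(2−4) = (−7)·(−5)·(−4)·(−2) = 280 ≡ 5, so v_5 = 5^{−1} = 9 (mod 11).
  v = [1, 4, 6, 2, 9].
Step 2: syndromes of r = [10, 2, 9, 1, 8] (all sums mod 11).
  S_0 = Σ v_i r_i = 1·10 + 4·2 + 6·9 + 2·1 + 9·8 = 146 ≡ 3.
  S_1 = Σ v_i α_i r_i = 1·9·10 + 4·7·2 + 6·6·9 + 2·4·1 + 9·2·8 = 622 ≡ 6.
  α_i^2 mod 11 = [4, 5, 3, 5, 4].
  S_2 = Σ v_i α_i^2 r_i = 1·4·10 + 4·5·2 + 6·3·9 + 2·5·1 + 9·4·8 = 540 ≡ 1.
  S = (3, 6, 1) ≠ 0, so r is not a codeword (an error is present).
Step 3: locate the error. For a single error e at position i, S_ℓ = v_i·e·α_i^ℓ, so α_err = S_1/S_0.
  S_0^{−1} = 3^{−1} = 4 (mod 11), so α_err = 6·4 = 24 ≡ 2 = α_5. Error position i = 5.
  Consistency check: S_2/S_1 = 1·2 = 2 ≡ 2 = α_err ✓ (single-error assumption holds).
Step 4: error magnitude e = S_0/v_5 = S_0·∏_{j≠5}(α_5 − α_j) = 3·5 = 15 ≡ 4 (mod 11).
Step 5: correct position 5: c_5 = r_5 − e = 8 − 4 ≡ 4 (mod 11). Hence c = [10, 2, 9, 1, 4].
  Check: interpolating c through the α_i gives m(x) = 7 + 4·x (degree < 2) with m(α_i) = c_i for every i, so c is indeed a codeword.


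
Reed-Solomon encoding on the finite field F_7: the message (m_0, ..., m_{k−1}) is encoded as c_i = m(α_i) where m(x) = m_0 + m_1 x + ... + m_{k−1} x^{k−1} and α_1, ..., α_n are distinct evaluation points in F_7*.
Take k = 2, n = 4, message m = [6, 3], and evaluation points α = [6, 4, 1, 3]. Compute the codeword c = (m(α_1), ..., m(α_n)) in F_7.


c = [3, 4, 2, 1]

Message polynomial: m(x) = 6 + 3·x (mod 7).
For each evaluation point α_i, compute m(α_i) mod 7:
  α_1 = 6: Horner steps 3 → 3, so m(6) = 3.
  α_2 = 4: Horner steps 3 → 4, so m(4) = 4.
  α_3 = 1: Horner steps 3 → 2, so m(1) = 2.
  α_4 = 3: Horner steps 3 → 1, so m(3) = 1.
Codeword c = [3, 4, 2, 1] ∈ F_7^4.


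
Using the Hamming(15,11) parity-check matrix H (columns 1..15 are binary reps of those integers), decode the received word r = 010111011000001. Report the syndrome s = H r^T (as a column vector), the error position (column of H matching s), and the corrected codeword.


s = (1, 0, 1, 1)^T, error position = 11, corrected codeword c = 010111011010001

Compute s = H r^T mod 2 one row at a time:
  s_1 = 1 + 1 + 0 + 0 + 0 + 0 + 0 + 1 = 3 ≡ 1 (mod 2).
  s_2 = 1 + 1 + 1 + 0 + 0 + 0 + 0 + 1 = 4 ≡ 0 (mod 2).
  s_3 = 1 + 0 + 1 + 0 + 0 + 0 + 0 + 1 = 3 ≡ 1 (mod 2).
  s_4 = 0 + 0 + 1 + 0 + 1 + 0 + 0 + 1 = 3 ≡ 1 (mod 2).
s = (1, 0, 1, 1)^T — this equals column 11 of H (binary 1011), so error is at position 11.
Correct: flip bit 11 of r = 010111011000001 to get c = 010111011010001.


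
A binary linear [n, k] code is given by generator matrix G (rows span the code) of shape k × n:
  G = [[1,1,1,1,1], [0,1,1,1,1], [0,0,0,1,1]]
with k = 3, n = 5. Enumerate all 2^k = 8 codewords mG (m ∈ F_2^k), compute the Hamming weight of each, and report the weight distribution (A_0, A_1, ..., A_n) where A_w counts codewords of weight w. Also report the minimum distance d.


Weight distribution: A_0 = 1, A_1 = 1, A_2 = 2, A_3 = 2, A_4 = 1, A_5 = 1. Minimum distance d = 1.

Enumerate all 2^3 = 8 messages m ∈ F_2^3.
For each, compute codeword c = mG in F_2^5, then tally its weight.
  m = 000 → c = 00000, weight = 0.
  m = 100 → c = 11111, weight = 5.
  m = 010 → c = 01111, weight = 4.
  m = 110 → c = 10000, weight = 1.
  m = 001 → c = 00011, weight = 2.
  m = 101 → c = 11100, weight = 3.
  m = 011 → c = 01100, weight = 2.
  m = 111 → c = 10011, weight = 3.
Tally weights:
  weight 0: 1 codewords.
  weight 1: 1 codewords.
  weight 2: 2 codewords.
  weight 3: 2 codewords.
  weight 4: 1 codewords.
  weight 5: 1 codewords.
Minimum distance d = smallest w > 0 with A_w > 0 = 1.
Sanity: Σ A_w = 8 = 2^3 = 8 ✓.


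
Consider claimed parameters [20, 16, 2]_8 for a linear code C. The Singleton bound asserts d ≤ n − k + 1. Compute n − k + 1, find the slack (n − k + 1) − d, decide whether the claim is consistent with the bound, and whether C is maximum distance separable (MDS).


Singleton RHS = n − k + 1 = 5, slack = 3, bound satisfied, not MDS.

Singleton bound: d ≤ n − k + 1.
Here n = 20, k = 16, so n − k + 1 = 5.
Given d = 2, check d ≤ 5: YES.
Slack = (n − k + 1) − d = 3.
The code is NOT MDS (slack = 3 > 0).
Description: the claimed parameters are [20, 16, 2]_8; such a code would be non-MDS.


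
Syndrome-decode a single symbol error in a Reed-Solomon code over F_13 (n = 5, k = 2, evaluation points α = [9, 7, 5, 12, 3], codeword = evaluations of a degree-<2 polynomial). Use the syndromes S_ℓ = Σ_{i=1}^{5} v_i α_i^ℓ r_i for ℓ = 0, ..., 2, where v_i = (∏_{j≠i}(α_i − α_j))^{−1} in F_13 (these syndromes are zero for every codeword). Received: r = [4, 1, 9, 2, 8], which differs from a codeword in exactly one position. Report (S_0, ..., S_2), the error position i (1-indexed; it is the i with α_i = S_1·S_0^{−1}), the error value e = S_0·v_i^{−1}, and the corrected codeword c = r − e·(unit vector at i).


S = (10, 11, 3), error at position 3, error magnitude e = 11, c = [4, 1, 11, 2, 8].

Step 1: column multipliers v_i = (∏_{j≠i}(α_i − α_j))^{−1} mod 13.
  i = 1 (α = 9): (9−7)(9−5)(9−12)(9−3) = 2·4·(−3)·6 = −144 ≡ 12, so v_1 = 12^{−1} = 12 (mod 13).
  i = 2 (α = 7): (7−9)(7−5)(7−12)(7−3) = (−2)·2·(−5)·4 = 80 ≡ 2, so v_2 = 2^{−1} = 7 (mod 13).
  i = 3 (α = 5): (5−9)(5−7)(5−12)(5−3) = (−4)·(−2)·(−7)·2 = −112 ≡ 5, so v_3 = 5^{−1} = 8 (mod 13).
  i = 4 (α = 12): (12−9)(12−7)(12−5)(12−3) = 3·5·7·9 = 945 ≡ 9, so v_4 = 9^{−1} = 3 (mod 13).
  i = 5 (α = 3): (3−9)(3−7)(3−5)(3−12) = (−6)·(−4)·(−2)·(−9) = 432 ≡ 3, so v_5 = 3^{−1} = 9 (mod 13).
  v = [12, 7, 8, 3, 9].
Step 2: syndromes of r = [4, 1, 9, 2, 8] (all sums mod 13).
  S_0 = Σ v_i r_i = 12·4 + 7·1 + 8·9 + 3·2 + 9·8 = 205 ≡ 10.
  S_1 = Σ v_i α_i r_i = 12·9·4 + 7·7·1 + 8·5·9 + 3·12·2 + 9·3·8 = 1129 ≡ 11.
  α_i^2 mod 13 = [3, 10, 12, 1, 9].
  S_2 = Σ v_i α_i^2 r_i = 12·3·4 + 7·10·1 + 8·12·9 + 3·1·2 + 9·9·8 = 1732 ≡ 3.
  S = (10, 11, 3) ≠ 0, so r is not a codeword (an error is present).
Step 3: locate the error. For a single error e at position i, S_ℓ = v_i·e·α_i^ℓ, so α_err = S_1/S_0.
  S_0^{−1} = 10^{−1} = 4 (mod 13), so α_err = 11·4 = 44 ≡ 5 = α_3. Error position i = 3.
  Consistency check: S_2/S_1 = 3·6 = 18 ≡ 5 = α_err ✓ (single-error assumption holds).
Step 4: error magnitude e = S_0/v_3 = S_0·∏_{j≠3}(α_3 − α_j) = 10·5 = 50 ≡ 11 (mod 13).
Step 5: correct position 3: c_3 = r_3 − e = 9 − 11 ≡ 11 (mod 13). Hence c = [4, 1, 11, 2, 8].
  Check: interpolating c through the α_i gives m(x) = 10 + 8·x (degree < 2) with m(α_i) = c_i for every i, so c is indeed a codeword.


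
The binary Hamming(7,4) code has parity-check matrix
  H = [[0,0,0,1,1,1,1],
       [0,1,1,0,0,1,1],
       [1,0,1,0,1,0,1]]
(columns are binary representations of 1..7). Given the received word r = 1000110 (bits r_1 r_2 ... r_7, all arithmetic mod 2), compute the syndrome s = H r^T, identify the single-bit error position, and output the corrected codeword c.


s = (0, 1, 0)^T, error position = 2, corrected codeword c = 1100110

Compute s = H r^T mod 2 one row at a time:
  s_1 = 0 + 1 + 1 + 0 = 2 ≡ 0 (mod 2).
  s_2 = 0 + 0 + 1 + 0 = 1 ≡ 1 (mod 2).
  s_3 = 1 + 0 + 1 + 0 = 2 ≡ 0 (mod 2).
s = (0, 1, 0)^T — this equals column 2 of H (binary 010), so error is at position 2.
Correct: flip bit 2 of r = 1000110 to get c = 1100110.


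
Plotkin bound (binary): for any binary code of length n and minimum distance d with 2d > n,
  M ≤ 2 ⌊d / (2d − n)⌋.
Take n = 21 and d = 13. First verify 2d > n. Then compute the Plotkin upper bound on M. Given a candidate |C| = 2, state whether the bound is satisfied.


Plotkin bound M ≤ 4; given |C| = 2 ≤ bound (satisfied).

Check applicability: 2d = 26, n = 21.
2d − n = 5 > 0, so Plotkin applies.
Compute d/(2d−n) = 13/5 ≈ 2.6000.
⌊d/(2d−n)⌋ = 2.
Plotkin bound: M ≤ 2·2 = 4.
Given |C| = 2, check: satisfied.
This |C| is below the Plotkin bound.


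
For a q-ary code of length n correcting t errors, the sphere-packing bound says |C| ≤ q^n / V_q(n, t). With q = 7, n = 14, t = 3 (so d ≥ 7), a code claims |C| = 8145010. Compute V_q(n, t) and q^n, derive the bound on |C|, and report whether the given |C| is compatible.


V_q(n, t) = 81985, q^n = 678223072849, Hamming bound = 8272526, |C| = 8145010 ≤ bound (satisfied).

Step 1: Compute V_q(n, t) = Σ_{j=0}^3 C(n, j) (q−1)^j.
  j = 0: C(14,0)·(6)^0 = 1·1 = 1.
  j = 1: C(14,1)·(6)^1 = 14·6 = 84.
  j = 2: C(14,2)·(6)^2 = 91·36 = 3276.
  j = 3: C(14,3)·(6)^3 = 364·216 = 78624.
  V_q(n, t) = 1 + 84 + 3276 + 78624 = 81985.
Step 2: q^n = 7^14 = 678223072849.
Step 3: Hamming bound ⌊q^n / V_q(n,t)⌋ = ⌊678223072849/81985⌋ = 8272526.
Step 4: Compare |C| = 8145010 to 8272526: satisfied.
The claimed |C| lies below the Hamming bound.


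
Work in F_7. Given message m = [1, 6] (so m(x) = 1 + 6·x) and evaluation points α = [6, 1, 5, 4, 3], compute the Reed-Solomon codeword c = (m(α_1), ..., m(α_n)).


c = [2, 0, 3, 4, 5]

Message polynomial: m(x) = 1 + 6·x (mod 7).
For each evaluation point α_i, compute m(α_i) mod 7:
  α_1 = 6: Horner steps 6 → 2, so m(6) = 2.
  α_2 = 1: Horner steps 6 → 0, so m(1) = 0.
  α_3 = 5: Horner steps 6 → 3, so m(5) = 3.
  α_4 = 4: Horner steps 6 → 4, so m(4) = 4.
  α_5 = 3: Horner steps 6 → 5, so m(3) = 5.
Codeword c = [2, 0, 3, 4, 5] ∈ F_7^5.


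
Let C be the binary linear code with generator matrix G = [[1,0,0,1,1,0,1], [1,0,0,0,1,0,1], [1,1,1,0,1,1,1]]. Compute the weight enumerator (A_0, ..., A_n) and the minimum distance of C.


Weight distribution: A_0 = 1, A_1 = 1, A_3 = 2, A_4 = 2, A_6 = 1, A_7 = 1. Minimum distance d = 1.

Enumerate all 2^3 = 8 messages m ∈ F_2^3.
For each, compute codeword c = mG in F_2^7, then tally its weight.
  m = 000 → c = 0000000, weight = 0.
  m = 100 → c = 1001101, weight = 4.
  m = 010 → c = 1000101, weight = 3.
  m = 110 → c = 0001000, weight = 1.
  m = 001 → c = 1110111, weight = 6.
  m = 101 → c = 0111010, weight = 4.
  m = 011 → c = 0110010, weight = 3.
  m = 111 → c = 1111111, weight = 7.
Tally weights:
  weight 0: 1 codewords.
  weight 1: 1 codewords.
  weight 3: 2 codewords.
  weight 4: 2 codewords.
  weight 6: 1 codewords.
  weight 7: 1 codewords.
Minimum distance d = smallest w > 0 with A_w > 0 = 1.
Sanity: Σ A_w = 8 = 2^3 = 8 ✓.
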